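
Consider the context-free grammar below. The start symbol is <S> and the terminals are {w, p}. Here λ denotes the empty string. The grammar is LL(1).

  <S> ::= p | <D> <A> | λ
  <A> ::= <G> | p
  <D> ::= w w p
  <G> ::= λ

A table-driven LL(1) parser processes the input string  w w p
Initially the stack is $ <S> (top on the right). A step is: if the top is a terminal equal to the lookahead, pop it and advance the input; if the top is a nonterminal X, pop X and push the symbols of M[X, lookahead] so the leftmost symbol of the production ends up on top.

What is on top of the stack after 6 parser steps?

<G>

step 1: stack=$ <S>  input=w w p $  — expand <S> ::= <D> <A>
step 2: stack=$ <A> <D>  input=w w p $  — expand <D> ::= w w p
step 3: stack=$ <A> p w w  input=w w p $  — match w
step 4: stack=$ <A> p w  input=w p $  — match w
step 5: stack=$ <A> p  input=p $  — match p
step 6: stack=$ <A>  input=$  — expand <A> ::= <G>
Stack after step 6: $ <G> (top = <G>).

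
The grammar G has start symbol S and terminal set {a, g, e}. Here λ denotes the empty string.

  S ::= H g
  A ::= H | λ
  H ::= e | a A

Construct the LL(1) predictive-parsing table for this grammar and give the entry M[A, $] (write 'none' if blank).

FIRST(H) = {a, e}
FIRST(S) = {a, e}  (via H g)
FIRST(A) = {λ, a, e}  (via H)
FOLLOW(S) includes $ since S is the start symbol.
FOLLOW(A): in H::=a A, the suffix after A is empty, so FOLLOW(A) ⊇ FOLLOW(H) = {g}. Thus FOLLOW(A) = {g}.
FOLLOW(H): in S::=H g, H is followed by g with FIRST {g}; in A::=H, the suffix after H is empty, so FOLLOW(H) ⊇ FOLLOW(A) = {g}. Thus FOLLOW(H) = {g}.
For A ::= H: FIRST(H) = {a, e}, so it goes in M[A, t] for t ∈ {a, e}.
For A ::= λ: FIRST(λ) = {λ}, so it goes in M[A, t] for t ∈ {}; since λ ∈ FIRST, also for every t ∈ FOLLOW(A) = {g}.
None of these place a production in M[A, $].

none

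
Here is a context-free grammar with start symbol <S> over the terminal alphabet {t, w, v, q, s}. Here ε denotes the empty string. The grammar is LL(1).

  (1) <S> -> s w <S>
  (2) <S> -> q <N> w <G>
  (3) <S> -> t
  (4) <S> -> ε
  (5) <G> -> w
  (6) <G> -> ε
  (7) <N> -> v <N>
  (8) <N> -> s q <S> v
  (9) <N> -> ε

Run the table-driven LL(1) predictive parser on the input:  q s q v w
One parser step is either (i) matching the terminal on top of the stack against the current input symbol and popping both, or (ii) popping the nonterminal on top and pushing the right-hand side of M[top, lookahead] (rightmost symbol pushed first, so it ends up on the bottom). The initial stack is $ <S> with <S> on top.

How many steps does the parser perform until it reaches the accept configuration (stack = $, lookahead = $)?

9

     Stack              Input        Action
  1  $ <S>              q s q v w $  expand <S> -> q <N> w <G>
  2  $ <G> w <N> q      q s q v w $  match q
  3  $ <G> w <N>        s q v w $    expand <N> -> s q <S> v
  4  $ <G> w v <S> q s  s q v w $    match s
  5  $ <G> w v <S> q    q v w $      match q
  6  $ <G> w v <S>      v w $        expand <S> -> ε
  7  $ <G> w v          v w $        match v
  8  $ <G> w            w $          match w
  9  $ <G>              $            expand <G> -> ε
Accept reached after 9 steps.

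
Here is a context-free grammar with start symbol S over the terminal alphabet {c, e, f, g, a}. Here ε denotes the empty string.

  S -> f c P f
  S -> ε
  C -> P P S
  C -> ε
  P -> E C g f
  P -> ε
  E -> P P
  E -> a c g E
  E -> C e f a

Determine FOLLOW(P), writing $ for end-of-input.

FIRST(S): from S->f c P f we get {f}; from S->ε we get {ε}. So FIRST(S) = {ε, f}.
FIRST(C): from C->P P S we get {ε, a, e, f, g}; from C->ε we get {ε}. So FIRST(C) = {ε, a, e, f, g}.
FIRST(P): from P->E C g f we get {a, e, f, g}; from P->ε we get {ε}. So FIRST(P) = {ε, a, e, f, g}.
FIRST(E): from E->P P we get {ε, a, e, f, g}; from E->a c g E we get {a}; from E->C e f a we get {a, e, f, g}. So FIRST(E) = {ε, a, e, f, g}.
FOLLOW(S) includes $ since S is the start symbol.
FOLLOW(C): in P->E C g f, C is followed by g f with FIRST {g}; in E->C e f a, C is followed by e f a with FIRST {e}. Thus FOLLOW(C) = {e, g}.
FOLLOW(S): in C->P P S, the suffix after S is empty, so FOLLOW(S) ⊇ FOLLOW(C) = {e, g}. Thus FOLLOW(S) = {$, e, g}.
FOLLOW(E): in P->E C g f, E is followed by C g f with FIRST {a, e, f, g}; in E->a c g E, the suffix after E is empty (adds nothing new). Thus FOLLOW(E) = {a, e, f, g}.
FOLLOW(P): in S->f c P f, P is followed by f with FIRST {f}; in C->P P S (occurrence 1), P is followed by P S with FIRST {ε, a, e, f, g}; in C->P P S (occurrence 1), the suffix after P is nullable, so FOLLOW(P) ⊇ FOLLOW(C) = {e, g}; in C->P P S (occurrence 2), P is followed by S with FIRST {ε, f}; in C->P P S (occurrence 2), the suffix after P is nullable, so FOLLOW(P) ⊇ FOLLOW(C) = {e, g}; in E->P P (occurrence 1), P is followed by P with FIRST {ε, a, e, f, g}; in E->P P (occurrence 1), the suffix after P is nullable, so FOLLOW(P) ⊇ FOLLOW(E) = {a, e, f, g}; in E->P P (occurrence 2), the suffix after P is empty, so FOLLOW(P) ⊇ FOLLOW(E) = {a, e, f, g}. Thus FOLLOW(P) = {a, e, f, g}.

{a, e, f, g}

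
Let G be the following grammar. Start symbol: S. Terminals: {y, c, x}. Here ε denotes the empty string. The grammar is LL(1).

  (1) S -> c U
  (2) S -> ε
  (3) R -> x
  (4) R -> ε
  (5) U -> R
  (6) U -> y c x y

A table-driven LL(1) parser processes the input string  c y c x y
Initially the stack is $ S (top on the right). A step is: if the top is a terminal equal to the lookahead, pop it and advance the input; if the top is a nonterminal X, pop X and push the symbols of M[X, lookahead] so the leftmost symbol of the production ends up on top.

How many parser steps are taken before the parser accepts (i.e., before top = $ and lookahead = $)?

     Stack      Input        Action
  1  $ S        c y c x y $  expand S -> c U
  2  $ U c      c y c x y $  match c
  3  $ U        y c x y $    expand U -> y c x y
  4  $ y x c y  y c x y $    match y
  5  $ y x c    c x y $      match c
  6  $ y x      x y $        match x
  7  $ y        y $          match y
Accept reached after 7 steps.

7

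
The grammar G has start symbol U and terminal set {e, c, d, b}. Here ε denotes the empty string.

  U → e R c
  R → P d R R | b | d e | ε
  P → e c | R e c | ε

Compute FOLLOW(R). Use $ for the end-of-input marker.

FIRST(U) = {e}
FIRST(R) = {ε, b, d, e}  (via P d R R)
FIRST(P) = {ε, b, d, e}  (via R e c)
FOLLOW(U) includes $ since U is the start symbol.
FOLLOW(U): U appears on no right-hand side. Thus FOLLOW(U) = {$}.
FOLLOW(R): in U→e R c, R is followed by c with FIRST {c}; in R→P d R R (occurrence 1), R is followed by R with FIRST {ε, b, d, e}; in R→P d R R (occurrence 1), the suffix after R is nullable (adds nothing new); in R→P d R R (occurrence 2), the suffix after R is empty (adds nothing new); in P→R e c, R is followed by e c with FIRST {e}. Thus FOLLOW(R) = {b, c, d, e}.
FOLLOW(P): in R→P d R R, P is followed by d R R with FIRST {d}. Thus FOLLOW(P) = {d}.

{b, c, d, e}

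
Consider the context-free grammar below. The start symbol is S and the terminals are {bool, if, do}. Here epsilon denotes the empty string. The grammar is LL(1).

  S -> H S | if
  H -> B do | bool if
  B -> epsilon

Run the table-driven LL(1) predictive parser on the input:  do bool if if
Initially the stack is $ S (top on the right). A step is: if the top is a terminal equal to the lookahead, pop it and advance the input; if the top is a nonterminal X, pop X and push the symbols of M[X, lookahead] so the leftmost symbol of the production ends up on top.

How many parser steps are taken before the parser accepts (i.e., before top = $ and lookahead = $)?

10

      Stack        Input            Action
   1  $ S          do bool if if $  expand S -> H S
   2  $ S H        do bool if if $  expand H -> B do
   3  $ S do B     do bool if if $  expand B -> epsilon
   4  $ S do       do bool if if $  match do
   5  $ S          bool if if $     expand S -> H S
   6  $ S H        bool if if $     expand H -> bool if
   7  $ S if bool  bool if if $     match bool
   8  $ S if       if if $          match if
   9  $ S          if $             expand S -> if
  10  $ if         if $             match if
Accept reached after 10 steps.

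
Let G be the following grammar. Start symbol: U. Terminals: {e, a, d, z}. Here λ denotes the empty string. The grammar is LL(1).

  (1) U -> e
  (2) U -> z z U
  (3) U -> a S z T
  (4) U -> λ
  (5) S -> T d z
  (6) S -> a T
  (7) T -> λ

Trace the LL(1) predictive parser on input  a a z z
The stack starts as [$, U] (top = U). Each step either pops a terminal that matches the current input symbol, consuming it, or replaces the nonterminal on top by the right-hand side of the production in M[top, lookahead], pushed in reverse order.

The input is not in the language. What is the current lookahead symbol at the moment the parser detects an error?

z

step 1: stack=$ U  input=a a z z $  — expand U -> a S z T
step 2: stack=$ T z S a  input=a a z z $  — match a
step 3: stack=$ T z S  input=a z z $  — expand S -> a T
step 4: stack=$ T z T a  input=a z z $  — match a
step 5: stack=$ T z T  input=z z $  — expand T -> λ
step 6: stack=$ T z  input=z z $  — match z
step 7: stack=$ T  input=z $  — expand T -> λ
step 8: stack=$  input=z $  — error: stack empty but input remains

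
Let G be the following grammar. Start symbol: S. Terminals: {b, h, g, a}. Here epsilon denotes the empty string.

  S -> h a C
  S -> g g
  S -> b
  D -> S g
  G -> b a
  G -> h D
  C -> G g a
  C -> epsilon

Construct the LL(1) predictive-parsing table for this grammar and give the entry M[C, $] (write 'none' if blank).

C -> epsilon

FIRST(S) = {b, g, h}
FIRST(G) = {b, h}
FIRST(D) = {b, g, h}  (via S g)
FIRST(C) = {epsilon, b, h}  (via G g a)
FOLLOW(S) includes $ since S is the start symbol.
FOLLOW(S): in D->S g, S is followed by g with FIRST {g}. Thus FOLLOW(S) = {$, g}.
FOLLOW(C): in S->h a C, the suffix after C is empty, so FOLLOW(C) ⊇ FOLLOW(S) = {$, g}. Thus FOLLOW(C) = {$, g}.
For C -> G g a: FIRST(G g a) = {b, h}, so it goes in M[C, t] for t ∈ {b, h}.
For C -> epsilon: FIRST(epsilon) = {epsilon}, so it goes in M[C, t] for t ∈ {}; since epsilon ∈ FIRST, also for every t ∈ FOLLOW(C) = {$, g}.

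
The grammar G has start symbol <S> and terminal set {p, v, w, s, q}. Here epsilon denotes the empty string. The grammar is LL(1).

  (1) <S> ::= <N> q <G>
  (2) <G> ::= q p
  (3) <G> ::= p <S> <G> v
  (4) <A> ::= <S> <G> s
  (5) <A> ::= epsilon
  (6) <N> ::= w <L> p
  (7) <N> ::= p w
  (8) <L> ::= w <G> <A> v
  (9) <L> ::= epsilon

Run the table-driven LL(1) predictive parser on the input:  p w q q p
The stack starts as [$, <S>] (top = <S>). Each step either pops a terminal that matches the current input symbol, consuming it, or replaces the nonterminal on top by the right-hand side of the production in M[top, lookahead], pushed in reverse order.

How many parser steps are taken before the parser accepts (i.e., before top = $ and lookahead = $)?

     Stack        Input        Action
  1  $ <S>        p w q q p $  expand <S> ::= <N> q <G>
  2  $ <G> q <N>  p w q q p $  expand <N> ::= p w
  3  $ <G> q w p  p w q q p $  match p
  4  $ <G> q w    w q q p $    match w
  5  $ <G> q      q q p $      match q
  6  $ <G>        q p $        expand <G> ::= q p
  7  $ p q        q p $        match q
  8  $ p          p $          match p
Accept reached after 8 steps.

8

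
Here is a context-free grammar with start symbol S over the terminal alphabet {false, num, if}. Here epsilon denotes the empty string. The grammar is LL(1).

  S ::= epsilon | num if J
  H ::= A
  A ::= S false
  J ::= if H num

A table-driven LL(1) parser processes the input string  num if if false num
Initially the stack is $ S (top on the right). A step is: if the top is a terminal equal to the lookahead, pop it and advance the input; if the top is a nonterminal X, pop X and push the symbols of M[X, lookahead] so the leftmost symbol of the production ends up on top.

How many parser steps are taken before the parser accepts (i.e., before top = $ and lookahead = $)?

step 1: stack=$ S  input=num if if false num $  — expand S ::= num if J
step 2: stack=$ J if num  input=num if if false num $  — match num
step 3: stack=$ J if  input=if if false num $  — match if
step 4: stack=$ J  input=if false num $  — expand J ::= if H num
step 5: stack=$ num H if  input=if false num $  — match if
step 6: stack=$ num H  input=false num $  — expand H ::= A
step 7: stack=$ num A  input=false num $  — expand A ::= S false
step 8: stack=$ num false S  input=false num $  — expand S ::= epsilon
step 9: stack=$ num false  input=false num $  — match false
step 10: stack=$ num  input=num $  — match num
Accept reached after 10 steps.

10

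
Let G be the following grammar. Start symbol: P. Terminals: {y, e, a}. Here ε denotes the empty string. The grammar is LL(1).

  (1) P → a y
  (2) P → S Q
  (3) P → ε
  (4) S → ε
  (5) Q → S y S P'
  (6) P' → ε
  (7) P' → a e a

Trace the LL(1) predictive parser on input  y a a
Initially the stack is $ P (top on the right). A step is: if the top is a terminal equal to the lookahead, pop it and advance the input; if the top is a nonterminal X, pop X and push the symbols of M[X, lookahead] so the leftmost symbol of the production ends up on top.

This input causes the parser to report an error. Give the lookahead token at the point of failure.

a

     Stack       Input    Action
  1  $ P         y a a $  expand P → S Q
  2  $ Q S       y a a $  expand S → ε
  3  $ Q         y a a $  expand Q → S y S P'
  4  $ P' S y S  y a a $  expand S → ε
  5  $ P' S y    y a a $  match y
  6  $ P' S      a a $    expand S → ε
  7  $ P'        a a $    expand P' → a e a
  8  $ a e a     a a $    match a
  9  $ a e       a $      error: top is terminal e but lookahead is a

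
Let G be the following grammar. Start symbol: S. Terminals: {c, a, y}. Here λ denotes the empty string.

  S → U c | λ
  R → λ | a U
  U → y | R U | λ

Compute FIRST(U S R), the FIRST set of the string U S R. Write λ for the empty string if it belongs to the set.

{λ, a, c, y}

FIRST(R) = {λ, a}
FIRST(U) = {λ, a, y}  (via R U)
FIRST(S) = {λ, a, c, y}  (via U c)
FIRST(U S R): take FIRST of each symbol in turn, carrying on past any symbol whose FIRST contains λ; result {λ, a, c, y}.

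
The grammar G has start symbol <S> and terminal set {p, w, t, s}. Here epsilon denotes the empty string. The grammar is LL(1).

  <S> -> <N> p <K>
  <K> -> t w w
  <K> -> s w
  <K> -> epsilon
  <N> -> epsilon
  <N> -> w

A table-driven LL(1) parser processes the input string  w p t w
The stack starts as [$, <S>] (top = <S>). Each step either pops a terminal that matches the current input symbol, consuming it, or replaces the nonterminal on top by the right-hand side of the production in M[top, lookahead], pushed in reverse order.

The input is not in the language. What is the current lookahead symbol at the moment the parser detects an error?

$

     Stack        Input      Action
  1  $ <S>        w p t w $  expand <S> -> <N> p <K>
  2  $ <K> p <N>  w p t w $  expand <N> -> w
  3  $ <K> p w    w p t w $  match w
  4  $ <K> p      p t w $    match p
  5  $ <K>        t w $      expand <K> -> t w w
  6  $ w w t      t w $      match t
  7  $ w w        w $        match w
  8  $ w          $          error: top is terminal w but lookahead is $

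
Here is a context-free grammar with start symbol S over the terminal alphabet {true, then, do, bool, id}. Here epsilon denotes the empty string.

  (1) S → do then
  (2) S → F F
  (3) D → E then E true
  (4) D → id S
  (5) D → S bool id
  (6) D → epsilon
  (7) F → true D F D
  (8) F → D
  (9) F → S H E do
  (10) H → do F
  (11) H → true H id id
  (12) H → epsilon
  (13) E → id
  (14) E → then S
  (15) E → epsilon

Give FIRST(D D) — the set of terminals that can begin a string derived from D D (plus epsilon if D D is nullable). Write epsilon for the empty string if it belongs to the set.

{epsilon, bool, do, id, then, true}

FIRST(H): from H→do F we get {do}; from H→true H id id we get {true}; from H→epsilon we get {epsilon}. So FIRST(H) = {epsilon, do, true}.
FIRST(E): from E→id we get {id}; from E→then S we get {then}; from E→epsilon we get {epsilon}. So FIRST(E) = {epsilon, id, then}.
FIRST(S): from S→do then we get {do}; from S→F F we get {epsilon, bool, do, id, then, true}. So FIRST(S) = {epsilon, bool, do, id, then, true}.
FIRST(D): from D→E then E true we get {id, then}; from D→id S we get {id}; from D→S bool id we get {bool, do, id, then, true}; from D→epsilon we get {epsilon}. So FIRST(D) = {epsilon, bool, do, id, then, true}.
FIRST(F): from F→true D F D we get {true}; from F→D we get {epsilon, bool, do, id, then, true}; from F→S H E do we get {bool, do, id, then, true}. So FIRST(F) = {epsilon, bool, do, id, then, true}.
FIRST(D D): take FIRST of each symbol in turn, carrying on past any symbol whose FIRST contains epsilon; result {epsilon, bool, do, id, then, true}.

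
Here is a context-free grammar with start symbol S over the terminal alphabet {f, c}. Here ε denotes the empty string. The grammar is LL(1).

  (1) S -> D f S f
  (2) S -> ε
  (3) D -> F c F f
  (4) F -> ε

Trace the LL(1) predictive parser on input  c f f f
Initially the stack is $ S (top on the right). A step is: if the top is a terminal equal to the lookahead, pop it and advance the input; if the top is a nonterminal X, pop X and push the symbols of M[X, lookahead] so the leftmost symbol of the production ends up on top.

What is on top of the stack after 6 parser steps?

f

step 1: stack=$ S  input=c f f f $  — expand S -> D f S f
step 2: stack=$ f S f D  input=c f f f $  — expand D -> F c F f
step 3: stack=$ f S f f F c F  input=c f f f $  — expand F -> ε
step 4: stack=$ f S f f F c  input=c f f f $  — match c
step 5: stack=$ f S f f F  input=f f f $  — expand F -> ε
step 6: stack=$ f S f f  input=f f f $  — match f
Stack after step 6: $ f S f (top = f).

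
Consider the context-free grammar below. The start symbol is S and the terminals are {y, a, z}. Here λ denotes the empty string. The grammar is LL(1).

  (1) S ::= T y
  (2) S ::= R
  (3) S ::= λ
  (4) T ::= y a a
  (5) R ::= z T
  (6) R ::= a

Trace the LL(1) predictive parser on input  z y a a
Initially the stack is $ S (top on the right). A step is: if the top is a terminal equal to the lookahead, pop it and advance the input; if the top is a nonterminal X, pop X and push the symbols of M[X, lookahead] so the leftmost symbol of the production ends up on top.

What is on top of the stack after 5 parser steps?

step 1: stack=$ S  input=z y a a $  — expand S ::= R
step 2: stack=$ R  input=z y a a $  — expand R ::= z T
step 3: stack=$ T z  input=z y a a $  — match z
step 4: stack=$ T  input=y a a $  — expand T ::= y a a
step 5: stack=$ a a y  input=y a a $  — match y
Stack after step 5: $ a a (top = a).

a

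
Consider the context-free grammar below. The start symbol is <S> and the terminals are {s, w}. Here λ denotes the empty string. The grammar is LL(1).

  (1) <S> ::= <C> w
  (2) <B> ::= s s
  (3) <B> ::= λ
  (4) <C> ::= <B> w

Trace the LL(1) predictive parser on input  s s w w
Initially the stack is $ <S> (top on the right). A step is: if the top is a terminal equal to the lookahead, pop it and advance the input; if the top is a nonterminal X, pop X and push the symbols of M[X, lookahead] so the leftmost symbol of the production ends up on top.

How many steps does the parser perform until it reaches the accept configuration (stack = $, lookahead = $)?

7

step 1: stack=$ <S>  input=s s w w $  — expand <S> ::= <C> w
step 2: stack=$ w <C>  input=s s w w $  — expand <C> ::= <B> w
step 3: stack=$ w w <B>  input=s s w w $  — expand <B> ::= s s
step 4: stack=$ w w s s  input=s s w w $  — match s
step 5: stack=$ w w s  input=s w w $  — match s
step 6: stack=$ w w  input=w w $  — match w
step 7: stack=$ w  input=w $  — match w
Accept reached after 7 steps.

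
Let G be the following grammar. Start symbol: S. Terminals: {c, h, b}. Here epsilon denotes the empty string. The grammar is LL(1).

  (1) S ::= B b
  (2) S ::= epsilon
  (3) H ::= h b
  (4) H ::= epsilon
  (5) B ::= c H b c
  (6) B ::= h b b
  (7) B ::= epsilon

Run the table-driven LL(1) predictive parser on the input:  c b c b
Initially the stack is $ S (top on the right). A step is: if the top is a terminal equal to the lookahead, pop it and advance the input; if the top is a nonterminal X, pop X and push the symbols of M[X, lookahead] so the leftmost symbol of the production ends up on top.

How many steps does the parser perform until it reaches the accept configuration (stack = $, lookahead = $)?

7

step 1: stack=$ S  input=c b c b $  — expand S ::= B b
step 2: stack=$ b B  input=c b c b $  — expand B ::= c H b c
step 3: stack=$ b c b H c  input=c b c b $  — match c
step 4: stack=$ b c b H  input=b c b $  — expand H ::= epsilon
step 5: stack=$ b c b  input=b c b $  — match b
step 6: stack=$ b c  input=c b $  — match c
step 7: stack=$ b  input=b $  — match b
Accept reached after 7 steps.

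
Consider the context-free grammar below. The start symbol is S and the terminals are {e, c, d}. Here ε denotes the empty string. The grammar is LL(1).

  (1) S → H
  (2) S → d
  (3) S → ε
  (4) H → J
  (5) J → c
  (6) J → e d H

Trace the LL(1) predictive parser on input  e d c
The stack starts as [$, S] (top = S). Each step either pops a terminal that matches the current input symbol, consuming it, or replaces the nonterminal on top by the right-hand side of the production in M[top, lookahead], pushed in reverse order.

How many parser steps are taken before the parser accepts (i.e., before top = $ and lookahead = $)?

8

     Stack    Input    Action
  1  $ S      e d c $  expand S → H
  2  $ H      e d c $  expand H → J
  3  $ J      e d c $  expand J → e d H
  4  $ H d e  e d c $  match e
  5  $ H d    d c $    match d
  6  $ H      c $      expand H → J
  7  $ J      c $      expand J → c
  8  $ c      c $      match c
Accept reached after 8 steps.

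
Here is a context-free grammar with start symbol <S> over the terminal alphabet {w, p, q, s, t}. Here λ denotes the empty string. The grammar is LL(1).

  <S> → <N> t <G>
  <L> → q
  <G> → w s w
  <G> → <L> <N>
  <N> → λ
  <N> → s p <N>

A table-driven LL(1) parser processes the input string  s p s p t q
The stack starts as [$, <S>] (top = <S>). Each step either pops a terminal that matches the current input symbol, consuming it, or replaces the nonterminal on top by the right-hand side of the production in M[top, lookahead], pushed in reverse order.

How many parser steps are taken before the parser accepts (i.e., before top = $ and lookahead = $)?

step 1: stack=$ <S>  input=s p s p t q $  — expand <S> → <N> t <G>
step 2: stack=$ <G> t <N>  input=s p s p t q $  — expand <N> → s p <N>
step 3: stack=$ <G> t <N> p s  input=s p s p t q $  — match s
step 4: stack=$ <G> t <N> p  input=p s p t q $  — match p
step 5: stack=$ <G> t <N>  input=s p t q $  — expand <N> → s p <N>
step 6: stack=$ <G> t <N> p s  input=s p t q $  — match s
step 7: stack=$ <G> t <N> p  input=p t q $  — match p
step 8: stack=$ <G> t <N>  input=t q $  — expand <N> → λ
step 9: stack=$ <G> t  input=t q $  — match t
step 10: stack=$ <G>  input=q $  — expand <G> → <L> <N>
step 11: stack=$ <N> <L>  input=q $  — expand <L> → q
step 12: stack=$ <N> q  input=q $  — match q
step 13: stack=$ <N>  input=$  — expand <N> → λ
Accept reached after 13 steps.

13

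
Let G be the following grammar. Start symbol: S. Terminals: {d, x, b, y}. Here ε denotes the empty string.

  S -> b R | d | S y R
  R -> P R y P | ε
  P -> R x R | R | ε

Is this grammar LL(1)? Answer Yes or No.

No

FIRST(S) = {b, d}
FIRST(R) = {ε, x, y}
FIRST(P) = {ε, x, y}
FOLLOW(S) = {$, y}
FOLLOW(R) = {$, x, y}
FOLLOW(P) = {$, x, y}
Cell M[P, $] receives both P -> R and P -> ε — the grammar is not LL(1).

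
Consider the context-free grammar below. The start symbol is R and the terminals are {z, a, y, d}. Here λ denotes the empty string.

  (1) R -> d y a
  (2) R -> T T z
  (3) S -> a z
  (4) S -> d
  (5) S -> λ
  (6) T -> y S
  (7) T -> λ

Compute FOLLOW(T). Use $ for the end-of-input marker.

FIRST(S) = {λ, a, d}
FIRST(T) = {λ, y}
FIRST(R) = {d, y, z}  (via T T z)
FOLLOW(R) includes $ since R is the start symbol.
FOLLOW(R): R appears on no right-hand side. Thus FOLLOW(R) = {$}.
FOLLOW(T): in R->T T z (occurrence 1), T is followed by T z with FIRST {y, z}; in R->T T z (occurrence 2), T is followed by z with FIRST {z}. Thus FOLLOW(T) = {y, z}.
FOLLOW(S): in T->y S, the suffix after S is empty, so FOLLOW(S) ⊇ FOLLOW(T) = {y, z}. Thus FOLLOW(S) = {y, z}.

{y, z}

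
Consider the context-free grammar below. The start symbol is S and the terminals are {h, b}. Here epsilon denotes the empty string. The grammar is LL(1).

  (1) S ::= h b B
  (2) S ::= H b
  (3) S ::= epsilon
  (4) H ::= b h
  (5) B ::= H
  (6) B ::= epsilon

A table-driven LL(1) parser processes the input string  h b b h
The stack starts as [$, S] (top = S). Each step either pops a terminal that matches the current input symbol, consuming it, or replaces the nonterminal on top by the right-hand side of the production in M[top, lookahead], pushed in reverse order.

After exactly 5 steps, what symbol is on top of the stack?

b

     Stack    Input      Action
  1  $ S      h b b h $  expand S ::= h b B
  2  $ B b h  h b b h $  match h
  3  $ B b    b b h $    match b
  4  $ B      b h $      expand B ::= H
  5  $ H      b h $      expand H ::= b h
Stack after step 5: $ h b (top = b).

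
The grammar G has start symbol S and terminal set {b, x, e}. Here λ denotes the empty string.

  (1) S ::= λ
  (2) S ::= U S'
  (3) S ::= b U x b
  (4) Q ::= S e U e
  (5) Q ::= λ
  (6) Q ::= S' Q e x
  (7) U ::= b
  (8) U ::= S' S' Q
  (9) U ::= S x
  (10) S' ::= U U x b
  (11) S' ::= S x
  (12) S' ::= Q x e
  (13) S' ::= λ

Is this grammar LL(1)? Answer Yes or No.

No

FIRST(S) = {λ, b, e, x}
FIRST(Q) = {λ, b, e, x}
FIRST(U) = {λ, b, e, x}
FIRST(S') = {λ, b, e, x}
FOLLOW(S) = {$, e, x}
FOLLOW(Q) = {$, b, e, x}
FOLLOW(U) = {$, b, e, x}
FOLLOW(S') = {$, b, e, x}
Cell M[Q, b] receives both Q ::= S e U e and Q ::= λ and Q ::= S' Q e x — the grammar is not LL(1).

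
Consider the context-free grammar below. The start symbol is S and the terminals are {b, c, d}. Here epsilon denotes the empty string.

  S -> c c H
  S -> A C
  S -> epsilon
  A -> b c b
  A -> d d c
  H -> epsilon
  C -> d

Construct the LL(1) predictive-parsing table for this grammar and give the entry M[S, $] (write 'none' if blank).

S -> epsilon

FIRST(A) = {b, d}
FIRST(H) = {epsilon}
FIRST(C) = {d}
FIRST(S) = {epsilon, b, c, d}  (via A C)
FOLLOW(S) includes $ since S is the start symbol.
FOLLOW(S): S appears on no right-hand side. Thus FOLLOW(S) = {$}.
For S -> c c H: FIRST(c c H) = {c}, so it goes in M[S, t] for t ∈ {c}.
For S -> A C: FIRST(A C) = {b, d}, so it goes in M[S, t] for t ∈ {b, d}.
For S -> epsilon: FIRST(epsilon) = {epsilon}, so it goes in M[S, t] for t ∈ {}; since epsilon ∈ FIRST, also for every t ∈ FOLLOW(S) = {$}.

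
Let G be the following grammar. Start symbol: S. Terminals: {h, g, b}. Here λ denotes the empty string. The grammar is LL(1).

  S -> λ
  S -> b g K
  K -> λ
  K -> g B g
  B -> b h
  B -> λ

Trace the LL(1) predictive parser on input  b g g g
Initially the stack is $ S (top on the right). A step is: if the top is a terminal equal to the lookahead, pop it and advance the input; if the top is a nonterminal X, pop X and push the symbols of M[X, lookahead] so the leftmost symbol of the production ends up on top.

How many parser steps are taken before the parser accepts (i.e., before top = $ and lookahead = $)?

step 1: stack=$ S  input=b g g g $  — expand S -> b g K
step 2: stack=$ K g b  input=b g g g $  — match b
step 3: stack=$ K g  input=g g g $  — match g
step 4: stack=$ K  input=g g $  — expand K -> g B g
step 5: stack=$ g B g  input=g g $  — match g
step 6: stack=$ g B  input=g $  — expand B -> λ
step 7: stack=$ g  input=g $  — match g
Accept reached after 7 steps.

7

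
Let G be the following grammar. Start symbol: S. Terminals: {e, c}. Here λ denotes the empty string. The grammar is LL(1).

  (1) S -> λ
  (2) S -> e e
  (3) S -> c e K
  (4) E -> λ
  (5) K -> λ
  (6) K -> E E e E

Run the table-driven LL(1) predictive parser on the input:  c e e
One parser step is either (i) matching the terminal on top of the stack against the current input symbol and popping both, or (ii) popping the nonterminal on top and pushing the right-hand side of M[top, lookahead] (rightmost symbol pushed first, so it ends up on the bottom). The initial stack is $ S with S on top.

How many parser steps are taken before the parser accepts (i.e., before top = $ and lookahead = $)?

step 1: stack=$ S  input=c e e $  — expand S -> c e K
step 2: stack=$ K e c  input=c e e $  — match c
step 3: stack=$ K e  input=e e $  — match e
step 4: stack=$ K  input=e $  — expand K -> E E e E
step 5: stack=$ E e E E  input=e $  — expand E -> λ
step 6: stack=$ E e E  input=e $  — expand E -> λ
step 7: stack=$ E e  input=e $  — match e
step 8: stack=$ E  input=$  — expand E -> λ
Accept reached after 8 steps.

8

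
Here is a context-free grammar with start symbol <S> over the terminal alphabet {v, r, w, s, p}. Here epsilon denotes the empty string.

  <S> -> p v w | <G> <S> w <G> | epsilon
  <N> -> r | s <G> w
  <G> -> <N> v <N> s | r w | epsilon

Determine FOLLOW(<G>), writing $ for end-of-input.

FIRST(<N>): from <N>->r we get {r}; from <N>->s <G> w we get {s}. So FIRST(<N>) = {r, s}.
FIRST(<G>): from <G>-><N> v <N> s we get {r, s}; from <G>->r w we get {r}; from <G>->epsilon we get {epsilon}. So FIRST(<G>) = {epsilon, r, s}.
FIRST(<S>): from <S>->p v w we get {p}; from <S>-><G> <S> w <G> we get {p, r, s, w}; from <S>->epsilon we get {epsilon}. So FIRST(<S>) = {epsilon, p, r, s, w}.
FOLLOW(<S>) includes $ since <S> is the start symbol.
FOLLOW(<S>): in <S>-><G> <S> w <G>, <S> is followed by w <G> with FIRST {w}. Thus FOLLOW(<S>) = {$, w}.
FOLLOW(<N>): in <G>-><N> v <N> s (occurrence 1), <N> is followed by v <N> s with FIRST {v}; in <G>-><N> v <N> s (occurrence 2), <N> is followed by s with FIRST {s}. Thus FOLLOW(<N>) = {s, v}.
FOLLOW(<G>): in <S>-><G> <S> w <G> (occurrence 1), <G> is followed by <S> w <G> with FIRST {p, r, s, w}; in <S>-><G> <S> w <G> (occurrence 2), the suffix after <G> is empty, so FOLLOW(<G>) ⊇ FOLLOW(<S>) = {$, w}; in <N>->s <G> w, <G> is followed by w with FIRST {w}. Thus FOLLOW(<G>) = {$, p, r, s, w}.

{$, p, r, s, w}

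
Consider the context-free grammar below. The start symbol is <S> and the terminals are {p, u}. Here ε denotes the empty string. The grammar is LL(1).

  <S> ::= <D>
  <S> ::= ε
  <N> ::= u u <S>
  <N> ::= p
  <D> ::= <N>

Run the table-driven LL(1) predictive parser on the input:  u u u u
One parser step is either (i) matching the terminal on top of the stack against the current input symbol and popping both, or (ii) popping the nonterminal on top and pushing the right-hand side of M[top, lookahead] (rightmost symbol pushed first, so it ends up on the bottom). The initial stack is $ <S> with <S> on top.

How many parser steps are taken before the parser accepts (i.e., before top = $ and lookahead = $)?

11

step 1: stack=$ <S>  input=u u u u $  — expand <S> ::= <D>
step 2: stack=$ <D>  input=u u u u $  — expand <D> ::= <N>
step 3: stack=$ <N>  input=u u u u $  — expand <N> ::= u u <S>
step 4: stack=$ <S> u u  input=u u u u $  — match u
step 5: stack=$ <S> u  input=u u u $  — match u
step 6: stack=$ <S>  input=u u $  — expand <S> ::= <D>
step 7: stack=$ <D>  input=u u $  — expand <D> ::= <N>
step 8: stack=$ <N>  input=u u $  — expand <N> ::= u u <S>
step 9: stack=$ <S> u u  input=u u $  — match u
step 10: stack=$ <S> u  input=u $  — match u
step 11: stack=$ <S>  input=$  — expand <S> ::= ε
Accept reached after 11 steps.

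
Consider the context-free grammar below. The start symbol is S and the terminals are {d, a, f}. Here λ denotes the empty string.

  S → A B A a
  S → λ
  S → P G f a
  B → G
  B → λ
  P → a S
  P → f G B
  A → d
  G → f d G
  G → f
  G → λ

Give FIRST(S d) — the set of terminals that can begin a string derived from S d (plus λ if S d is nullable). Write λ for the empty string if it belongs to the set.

FIRST(P) = {a, f}
FIRST(A) = {d}
FIRST(G) = {λ, f}
FIRST(S) = {λ, a, d, f}  (via A B A a, P G f a)
FIRST(B) = {λ, f}  (via G)
FIRST(S d): take FIRST of each symbol in turn, carrying on past any symbol whose FIRST contains λ; result {a, d, f}.

{a, d, f}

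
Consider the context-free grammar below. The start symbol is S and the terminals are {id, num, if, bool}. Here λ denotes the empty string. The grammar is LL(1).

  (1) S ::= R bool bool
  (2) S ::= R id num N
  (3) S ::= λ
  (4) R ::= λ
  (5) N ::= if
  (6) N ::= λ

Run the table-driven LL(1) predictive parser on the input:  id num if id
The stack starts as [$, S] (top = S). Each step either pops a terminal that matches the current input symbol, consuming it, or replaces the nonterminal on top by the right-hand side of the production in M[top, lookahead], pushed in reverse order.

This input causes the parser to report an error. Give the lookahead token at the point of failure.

     Stack         Input           Action
  1  $ S           id num if id $  expand S ::= R id num N
  2  $ N num id R  id num if id $  expand R ::= λ
  3  $ N num id    id num if id $  match id
  4  $ N num       num if id $     match num
  5  $ N           if id $         expand N ::= if
  6  $ if          if id $         match if
  7  $             id $            error: stack empty but input remains

id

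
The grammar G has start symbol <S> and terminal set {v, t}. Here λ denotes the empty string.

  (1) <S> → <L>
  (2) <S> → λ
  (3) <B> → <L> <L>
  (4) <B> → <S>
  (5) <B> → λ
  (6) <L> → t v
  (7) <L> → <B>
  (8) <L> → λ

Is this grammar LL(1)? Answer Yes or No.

No

FIRST(<S>) = {λ, t}
FIRST(<B>) = {λ, t}
FIRST(<L>) = {λ, t}
FOLLOW(<S>) = {$, t}
FOLLOW(<B>) = {$, t}
FOLLOW(<L>) = {$, t}
Cell M[<B>, $] receives both <B> → <L> <L> and <B> → <S> and <B> → λ — the grammar is not LL(1).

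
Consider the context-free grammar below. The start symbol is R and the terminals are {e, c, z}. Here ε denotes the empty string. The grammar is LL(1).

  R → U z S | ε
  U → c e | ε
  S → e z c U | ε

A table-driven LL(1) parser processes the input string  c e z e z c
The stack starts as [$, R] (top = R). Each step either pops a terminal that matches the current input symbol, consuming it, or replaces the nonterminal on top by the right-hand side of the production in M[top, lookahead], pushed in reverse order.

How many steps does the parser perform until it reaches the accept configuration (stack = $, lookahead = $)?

10

      Stack      Input          Action
   1  $ R        c e z e z c $  expand R → U z S
   2  $ S z U    c e z e z c $  expand U → c e
   3  $ S z e c  c e z e z c $  match c
   4  $ S z e    e z e z c $    match e
   5  $ S z      z e z c $      match z
   6  $ S        e z c $        expand S → e z c U
   7  $ U c z e  e z c $        match e
   8  $ U c z    z c $          match z
   9  $ U c      c $            match c
  10  $ U        $              expand U → ε
Accept reached after 10 steps.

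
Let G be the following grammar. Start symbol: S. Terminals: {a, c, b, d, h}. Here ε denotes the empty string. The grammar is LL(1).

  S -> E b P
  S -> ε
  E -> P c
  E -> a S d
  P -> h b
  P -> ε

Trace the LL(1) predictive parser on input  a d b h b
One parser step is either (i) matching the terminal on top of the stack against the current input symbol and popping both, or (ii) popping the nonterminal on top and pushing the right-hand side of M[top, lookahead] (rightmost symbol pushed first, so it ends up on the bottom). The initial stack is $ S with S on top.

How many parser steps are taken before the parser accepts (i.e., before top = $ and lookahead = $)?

     Stack        Input        Action
  1  $ S          a d b h b $  expand S -> E b P
  2  $ P b E      a d b h b $  expand E -> a S d
  3  $ P b d S a  a d b h b $  match a
  4  $ P b d S    d b h b $    expand S -> ε
  5  $ P b d      d b h b $    match d
  6  $ P b        b h b $      match b
  7  $ P          h b $        expand P -> h b
  8  $ b h        h b $        match h
  9  $ b          b $          match b
Accept reached after 9 steps.

9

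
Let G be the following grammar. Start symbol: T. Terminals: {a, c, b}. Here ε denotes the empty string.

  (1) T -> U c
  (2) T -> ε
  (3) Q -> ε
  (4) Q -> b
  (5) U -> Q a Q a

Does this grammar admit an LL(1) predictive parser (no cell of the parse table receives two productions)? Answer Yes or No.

Yes

FIRST(T) = {ε, a, b}
FIRST(Q) = {ε, b}
FIRST(U) = {a, b}
FOLLOW(T) = {$}
FOLLOW(Q) = {a}
FOLLOW(U) = {c}
Each cell of M receives at most one production.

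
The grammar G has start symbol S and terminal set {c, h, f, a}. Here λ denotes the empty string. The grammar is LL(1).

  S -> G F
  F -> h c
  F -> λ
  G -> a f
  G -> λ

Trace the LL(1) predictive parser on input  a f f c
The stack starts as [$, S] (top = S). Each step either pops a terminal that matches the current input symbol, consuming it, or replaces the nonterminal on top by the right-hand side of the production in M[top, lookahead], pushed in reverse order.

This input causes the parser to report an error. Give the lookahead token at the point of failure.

step 1: stack=$ S  input=a f f c $  — expand S -> G F
step 2: stack=$ F G  input=a f f c $  — expand G -> a f
step 3: stack=$ F f a  input=a f f c $  — match a
step 4: stack=$ F f  input=f f c $  — match f
step 5: stack=$ F  input=f c $  — error: M[F, f] is empty

f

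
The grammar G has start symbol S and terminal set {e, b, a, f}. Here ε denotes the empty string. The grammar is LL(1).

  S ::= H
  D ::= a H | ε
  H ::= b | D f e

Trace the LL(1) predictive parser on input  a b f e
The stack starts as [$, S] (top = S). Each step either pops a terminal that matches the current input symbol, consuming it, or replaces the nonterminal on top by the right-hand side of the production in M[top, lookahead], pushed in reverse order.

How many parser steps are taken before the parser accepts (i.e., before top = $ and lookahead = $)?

     Stack      Input      Action
  1  $ S        a b f e $  expand S ::= H
  2  $ H        a b f e $  expand H ::= D f e
  3  $ e f D    a b f e $  expand D ::= a H
  4  $ e f H a  a b f e $  match a
  5  $ e f H    b f e $    expand H ::= b
  6  $ e f b    b f e $    match b
  7  $ e f      f e $      match f
  8  $ e        e $        match e
Accept reached after 8 steps.

8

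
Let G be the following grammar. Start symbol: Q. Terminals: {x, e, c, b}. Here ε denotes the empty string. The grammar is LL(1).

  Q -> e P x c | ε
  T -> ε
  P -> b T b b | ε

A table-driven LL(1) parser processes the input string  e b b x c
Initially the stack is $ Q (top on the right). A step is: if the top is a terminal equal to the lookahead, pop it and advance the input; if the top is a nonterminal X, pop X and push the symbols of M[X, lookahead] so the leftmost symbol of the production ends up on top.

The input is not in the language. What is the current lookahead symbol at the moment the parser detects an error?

     Stack          Input        Action
  1  $ Q            e b b x c $  expand Q -> e P x c
  2  $ c x P e      e b b x c $  match e
  3  $ c x P        b b x c $    expand P -> b T b b
  4  $ c x b b T b  b b x c $    match b
  5  $ c x b b T    b x c $      expand T -> ε
  6  $ c x b b      b x c $      match b
  7  $ c x b        x c $        error: top is terminal b but lookahead is x

x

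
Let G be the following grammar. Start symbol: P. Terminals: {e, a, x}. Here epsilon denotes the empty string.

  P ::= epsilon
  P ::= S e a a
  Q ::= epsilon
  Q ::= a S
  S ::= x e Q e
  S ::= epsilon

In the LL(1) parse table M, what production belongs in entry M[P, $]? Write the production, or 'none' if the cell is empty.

P ::= epsilon

FIRST(Q) = {epsilon, a}
FIRST(S) = {epsilon, x}
FIRST(P) = {epsilon, e, x}  (via S e a a)
FOLLOW(P) includes $ since P is the start symbol.
FOLLOW(P): P appears on no right-hand side. Thus FOLLOW(P) = {$}.
For P ::= epsilon: FIRST(epsilon) = {epsilon}, so it goes in M[P, t] for t ∈ {}; since epsilon ∈ FIRST, also for every t ∈ FOLLOW(P) = {$}.
For P ::= S e a a: FIRST(S e a a) = {e, x}, so it goes in M[P, t] for t ∈ {e, x}.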